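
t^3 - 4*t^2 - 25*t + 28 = (t - 7)*(t - 1)*(t + 4)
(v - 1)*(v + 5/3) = v^2 + 2*v/3 - 5/3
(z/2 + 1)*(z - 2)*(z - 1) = z^3/2 - z^2/2 - 2*z + 2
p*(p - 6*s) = p^2 - 6*p*s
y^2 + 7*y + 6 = (y + 1)*(y + 6)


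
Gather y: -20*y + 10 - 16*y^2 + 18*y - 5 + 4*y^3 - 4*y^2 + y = 4*y^3 - 20*y^2 - y + 5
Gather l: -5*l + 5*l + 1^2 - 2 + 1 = 0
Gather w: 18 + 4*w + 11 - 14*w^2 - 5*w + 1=-14*w^2 - w + 30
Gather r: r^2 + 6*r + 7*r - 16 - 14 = r^2 + 13*r - 30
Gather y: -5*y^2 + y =-5*y^2 + y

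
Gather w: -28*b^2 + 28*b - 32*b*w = -28*b^2 - 32*b*w + 28*b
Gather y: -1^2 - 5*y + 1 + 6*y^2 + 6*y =6*y^2 + y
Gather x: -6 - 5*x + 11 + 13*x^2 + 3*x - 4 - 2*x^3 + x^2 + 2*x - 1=-2*x^3 + 14*x^2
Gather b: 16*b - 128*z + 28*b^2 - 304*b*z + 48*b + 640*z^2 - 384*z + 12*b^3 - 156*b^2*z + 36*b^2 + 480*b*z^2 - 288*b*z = 12*b^3 + b^2*(64 - 156*z) + b*(480*z^2 - 592*z + 64) + 640*z^2 - 512*z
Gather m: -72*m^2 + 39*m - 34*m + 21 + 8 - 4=-72*m^2 + 5*m + 25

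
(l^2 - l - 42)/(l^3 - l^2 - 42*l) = 1/l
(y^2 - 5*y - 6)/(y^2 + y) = (y - 6)/y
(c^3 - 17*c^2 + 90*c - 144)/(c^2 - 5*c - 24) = (c^2 - 9*c + 18)/(c + 3)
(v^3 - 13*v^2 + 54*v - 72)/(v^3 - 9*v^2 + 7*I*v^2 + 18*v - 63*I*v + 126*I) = (v - 4)/(v + 7*I)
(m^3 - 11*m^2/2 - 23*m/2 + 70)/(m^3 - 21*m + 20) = (2*m^2 - 3*m - 35)/(2*(m^2 + 4*m - 5))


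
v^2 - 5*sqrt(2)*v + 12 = (v - 3*sqrt(2))*(v - 2*sqrt(2))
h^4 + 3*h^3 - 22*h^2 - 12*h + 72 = (h - 3)*(h - 2)*(h + 2)*(h + 6)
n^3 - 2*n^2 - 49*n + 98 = (n - 7)*(n - 2)*(n + 7)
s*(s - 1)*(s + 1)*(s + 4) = s^4 + 4*s^3 - s^2 - 4*s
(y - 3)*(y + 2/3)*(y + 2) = y^3 - y^2/3 - 20*y/3 - 4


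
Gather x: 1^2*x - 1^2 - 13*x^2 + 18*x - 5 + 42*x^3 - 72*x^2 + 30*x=42*x^3 - 85*x^2 + 49*x - 6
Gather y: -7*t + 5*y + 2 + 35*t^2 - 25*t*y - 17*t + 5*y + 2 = 35*t^2 - 24*t + y*(10 - 25*t) + 4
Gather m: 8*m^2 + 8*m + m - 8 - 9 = 8*m^2 + 9*m - 17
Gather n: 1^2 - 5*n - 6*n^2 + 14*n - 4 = -6*n^2 + 9*n - 3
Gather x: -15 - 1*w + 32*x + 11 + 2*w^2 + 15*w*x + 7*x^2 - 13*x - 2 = 2*w^2 - w + 7*x^2 + x*(15*w + 19) - 6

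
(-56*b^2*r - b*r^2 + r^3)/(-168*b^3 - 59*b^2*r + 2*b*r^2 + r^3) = r/(3*b + r)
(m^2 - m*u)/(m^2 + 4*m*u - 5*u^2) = m/(m + 5*u)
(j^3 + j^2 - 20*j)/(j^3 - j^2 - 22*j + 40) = j/(j - 2)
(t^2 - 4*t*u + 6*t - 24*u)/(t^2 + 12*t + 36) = (t - 4*u)/(t + 6)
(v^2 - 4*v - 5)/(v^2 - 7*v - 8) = (v - 5)/(v - 8)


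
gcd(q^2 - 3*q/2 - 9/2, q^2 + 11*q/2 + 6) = q + 3/2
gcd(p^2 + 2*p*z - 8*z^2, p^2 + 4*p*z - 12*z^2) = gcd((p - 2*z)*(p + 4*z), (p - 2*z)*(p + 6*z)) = -p + 2*z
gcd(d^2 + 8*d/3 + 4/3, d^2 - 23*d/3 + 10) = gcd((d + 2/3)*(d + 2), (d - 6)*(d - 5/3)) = 1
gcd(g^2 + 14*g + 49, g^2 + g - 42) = g + 7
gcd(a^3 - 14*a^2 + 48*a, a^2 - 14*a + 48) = a^2 - 14*a + 48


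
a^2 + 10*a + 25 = (a + 5)^2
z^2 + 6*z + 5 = (z + 1)*(z + 5)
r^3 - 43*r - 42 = (r - 7)*(r + 1)*(r + 6)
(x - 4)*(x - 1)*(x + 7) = x^3 + 2*x^2 - 31*x + 28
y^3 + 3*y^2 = y^2*(y + 3)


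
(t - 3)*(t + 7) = t^2 + 4*t - 21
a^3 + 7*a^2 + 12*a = a*(a + 3)*(a + 4)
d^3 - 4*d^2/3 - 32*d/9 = d*(d - 8/3)*(d + 4/3)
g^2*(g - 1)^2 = g^4 - 2*g^3 + g^2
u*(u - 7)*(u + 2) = u^3 - 5*u^2 - 14*u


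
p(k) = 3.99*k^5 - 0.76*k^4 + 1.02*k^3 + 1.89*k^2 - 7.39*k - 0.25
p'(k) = 19.95*k^4 - 3.04*k^3 + 3.06*k^2 + 3.78*k - 7.39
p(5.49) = 19393.67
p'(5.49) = 17725.66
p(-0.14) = 0.82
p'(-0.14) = -7.84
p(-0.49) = 3.55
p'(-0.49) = -7.00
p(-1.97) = -115.99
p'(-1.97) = 320.76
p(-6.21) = -38105.45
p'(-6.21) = 30484.61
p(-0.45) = 3.26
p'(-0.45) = -7.38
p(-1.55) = -28.14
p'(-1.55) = 120.57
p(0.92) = -2.57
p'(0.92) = 10.60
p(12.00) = 979026.11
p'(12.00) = 408908.69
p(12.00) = 979026.11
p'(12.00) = 408908.69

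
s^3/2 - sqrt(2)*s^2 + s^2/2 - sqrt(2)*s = s*(s/2 + 1/2)*(s - 2*sqrt(2))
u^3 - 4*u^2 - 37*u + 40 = (u - 8)*(u - 1)*(u + 5)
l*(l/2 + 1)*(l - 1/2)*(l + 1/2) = l^4/2 + l^3 - l^2/8 - l/4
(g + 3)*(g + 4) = g^2 + 7*g + 12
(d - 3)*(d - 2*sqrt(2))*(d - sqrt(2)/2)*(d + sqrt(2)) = d^4 - 3*d^3 - 3*sqrt(2)*d^3/2 - 3*d^2 + 9*sqrt(2)*d^2/2 + 2*sqrt(2)*d + 9*d - 6*sqrt(2)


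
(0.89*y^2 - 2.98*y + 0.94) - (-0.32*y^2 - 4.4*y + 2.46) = 1.21*y^2 + 1.42*y - 1.52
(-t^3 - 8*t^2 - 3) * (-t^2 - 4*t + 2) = t^5 + 12*t^4 + 30*t^3 - 13*t^2 + 12*t - 6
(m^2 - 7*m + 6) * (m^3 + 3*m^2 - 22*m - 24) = m^5 - 4*m^4 - 37*m^3 + 148*m^2 + 36*m - 144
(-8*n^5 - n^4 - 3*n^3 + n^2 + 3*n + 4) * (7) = -56*n^5 - 7*n^4 - 21*n^3 + 7*n^2 + 21*n + 28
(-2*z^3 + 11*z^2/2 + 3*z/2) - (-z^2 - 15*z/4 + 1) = -2*z^3 + 13*z^2/2 + 21*z/4 - 1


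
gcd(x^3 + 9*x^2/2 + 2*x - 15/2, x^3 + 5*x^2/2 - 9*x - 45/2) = x^2 + 11*x/2 + 15/2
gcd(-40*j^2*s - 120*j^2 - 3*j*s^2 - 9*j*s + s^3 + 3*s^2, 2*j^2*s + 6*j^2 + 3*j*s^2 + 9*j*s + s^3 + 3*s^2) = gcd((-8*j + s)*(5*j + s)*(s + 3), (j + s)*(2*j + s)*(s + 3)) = s + 3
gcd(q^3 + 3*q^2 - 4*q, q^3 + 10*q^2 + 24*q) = q^2 + 4*q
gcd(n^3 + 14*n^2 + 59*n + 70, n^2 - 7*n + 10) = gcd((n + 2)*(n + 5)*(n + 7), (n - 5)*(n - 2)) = 1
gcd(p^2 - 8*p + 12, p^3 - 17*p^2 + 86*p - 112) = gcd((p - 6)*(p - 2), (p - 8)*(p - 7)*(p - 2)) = p - 2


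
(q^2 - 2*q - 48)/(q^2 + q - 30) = (q - 8)/(q - 5)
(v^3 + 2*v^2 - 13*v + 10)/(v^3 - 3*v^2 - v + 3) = (v^2 + 3*v - 10)/(v^2 - 2*v - 3)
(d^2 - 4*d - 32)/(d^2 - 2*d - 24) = (d - 8)/(d - 6)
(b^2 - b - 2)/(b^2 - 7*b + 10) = (b + 1)/(b - 5)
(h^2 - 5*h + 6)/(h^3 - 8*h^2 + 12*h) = (h - 3)/(h*(h - 6))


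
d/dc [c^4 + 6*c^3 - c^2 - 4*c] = 4*c^3 + 18*c^2 - 2*c - 4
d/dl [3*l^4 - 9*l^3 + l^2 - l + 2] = 12*l^3 - 27*l^2 + 2*l - 1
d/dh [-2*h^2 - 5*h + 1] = -4*h - 5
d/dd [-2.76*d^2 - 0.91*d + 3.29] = -5.52*d - 0.91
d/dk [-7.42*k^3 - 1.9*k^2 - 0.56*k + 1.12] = -22.26*k^2 - 3.8*k - 0.56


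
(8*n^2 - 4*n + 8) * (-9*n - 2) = -72*n^3 + 20*n^2 - 64*n - 16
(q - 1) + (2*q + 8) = 3*q + 7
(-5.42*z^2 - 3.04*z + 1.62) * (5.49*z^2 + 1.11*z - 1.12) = -29.7558*z^4 - 22.7058*z^3 + 11.5898*z^2 + 5.203*z - 1.8144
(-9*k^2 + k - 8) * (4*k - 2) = -36*k^3 + 22*k^2 - 34*k + 16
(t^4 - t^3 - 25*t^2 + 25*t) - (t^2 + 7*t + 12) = t^4 - t^3 - 26*t^2 + 18*t - 12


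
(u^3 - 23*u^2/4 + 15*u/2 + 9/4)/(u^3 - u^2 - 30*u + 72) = (4*u^2 - 11*u - 3)/(4*(u^2 + 2*u - 24))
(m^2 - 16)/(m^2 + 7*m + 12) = (m - 4)/(m + 3)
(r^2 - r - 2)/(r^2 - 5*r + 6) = (r + 1)/(r - 3)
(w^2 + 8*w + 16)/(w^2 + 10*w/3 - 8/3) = 3*(w + 4)/(3*w - 2)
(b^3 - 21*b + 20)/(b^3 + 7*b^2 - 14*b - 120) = (b - 1)/(b + 6)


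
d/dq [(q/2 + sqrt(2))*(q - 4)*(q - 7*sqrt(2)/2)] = 3*q^2/2 - 4*q - 3*sqrt(2)*q/2 - 7 + 3*sqrt(2)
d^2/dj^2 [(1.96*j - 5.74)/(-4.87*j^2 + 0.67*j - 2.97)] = (-(1.96*j - 5.74)*(9.74*j - 0.67)*(19.48*j - 1.34) + (57.2712*j - 58.534)*(4.87*j^2 - 0.67*j + 2.97))/(4.87*j^2 - 0.67*j + 2.97)^3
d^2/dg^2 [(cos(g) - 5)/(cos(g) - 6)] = (sin(g)^2 - 6*cos(g) + 1)/(cos(g) - 6)^3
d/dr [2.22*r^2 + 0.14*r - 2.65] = 4.44*r + 0.14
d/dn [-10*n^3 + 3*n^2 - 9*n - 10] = -30*n^2 + 6*n - 9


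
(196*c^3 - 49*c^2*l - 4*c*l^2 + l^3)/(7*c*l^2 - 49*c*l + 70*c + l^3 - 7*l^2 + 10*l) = (28*c^2 - 11*c*l + l^2)/(l^2 - 7*l + 10)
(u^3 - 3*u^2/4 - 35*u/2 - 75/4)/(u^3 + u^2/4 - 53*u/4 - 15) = (u - 5)/(u - 4)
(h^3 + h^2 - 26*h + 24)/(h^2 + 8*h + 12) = (h^2 - 5*h + 4)/(h + 2)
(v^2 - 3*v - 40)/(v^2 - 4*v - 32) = (v + 5)/(v + 4)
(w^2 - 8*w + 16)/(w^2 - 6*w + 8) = (w - 4)/(w - 2)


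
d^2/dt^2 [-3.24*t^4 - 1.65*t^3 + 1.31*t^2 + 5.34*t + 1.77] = -38.88*t^2 - 9.9*t + 2.62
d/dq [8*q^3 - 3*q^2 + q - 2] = 24*q^2 - 6*q + 1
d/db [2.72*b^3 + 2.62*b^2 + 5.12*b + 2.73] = 8.16*b^2 + 5.24*b + 5.12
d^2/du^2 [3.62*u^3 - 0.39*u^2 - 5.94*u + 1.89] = 21.72*u - 0.78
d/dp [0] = 0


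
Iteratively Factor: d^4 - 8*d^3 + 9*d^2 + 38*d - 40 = (d - 5)*(d^3 - 3*d^2 - 6*d + 8) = (d - 5)*(d + 2)*(d^2 - 5*d + 4) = (d - 5)*(d - 1)*(d + 2)*(d - 4)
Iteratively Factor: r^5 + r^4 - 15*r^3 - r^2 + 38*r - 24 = (r - 1)*(r^4 + 2*r^3 - 13*r^2 - 14*r + 24) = (r - 1)^2*(r^3 + 3*r^2 - 10*r - 24) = (r - 1)^2*(r + 4)*(r^2 - r - 6) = (r - 1)^2*(r + 2)*(r + 4)*(r - 3)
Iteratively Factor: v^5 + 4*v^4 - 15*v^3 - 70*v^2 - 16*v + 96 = (v + 3)*(v^4 + v^3 - 18*v^2 - 16*v + 32) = (v - 4)*(v + 3)*(v^3 + 5*v^2 + 2*v - 8) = (v - 4)*(v + 2)*(v + 3)*(v^2 + 3*v - 4) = (v - 4)*(v + 2)*(v + 3)*(v + 4)*(v - 1)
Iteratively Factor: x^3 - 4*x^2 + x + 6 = (x - 2)*(x^2 - 2*x - 3) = (x - 2)*(x + 1)*(x - 3)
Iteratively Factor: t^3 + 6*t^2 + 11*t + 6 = (t + 2)*(t^2 + 4*t + 3) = (t + 2)*(t + 3)*(t + 1)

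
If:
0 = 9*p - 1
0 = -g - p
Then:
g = -1/9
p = 1/9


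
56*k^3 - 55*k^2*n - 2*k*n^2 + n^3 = (-8*k + n)*(-k + n)*(7*k + n)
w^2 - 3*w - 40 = (w - 8)*(w + 5)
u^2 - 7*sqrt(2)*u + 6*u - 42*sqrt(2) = (u + 6)*(u - 7*sqrt(2))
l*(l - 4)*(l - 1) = l^3 - 5*l^2 + 4*l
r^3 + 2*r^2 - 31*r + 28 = (r - 4)*(r - 1)*(r + 7)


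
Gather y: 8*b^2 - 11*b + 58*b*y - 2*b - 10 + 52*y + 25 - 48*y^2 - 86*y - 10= 8*b^2 - 13*b - 48*y^2 + y*(58*b - 34) + 5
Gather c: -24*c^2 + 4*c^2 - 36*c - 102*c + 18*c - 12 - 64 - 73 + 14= -20*c^2 - 120*c - 135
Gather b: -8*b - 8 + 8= -8*b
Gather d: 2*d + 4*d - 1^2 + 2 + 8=6*d + 9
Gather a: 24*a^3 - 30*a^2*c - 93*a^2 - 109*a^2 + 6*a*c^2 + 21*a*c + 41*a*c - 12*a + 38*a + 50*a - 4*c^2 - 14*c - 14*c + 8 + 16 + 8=24*a^3 + a^2*(-30*c - 202) + a*(6*c^2 + 62*c + 76) - 4*c^2 - 28*c + 32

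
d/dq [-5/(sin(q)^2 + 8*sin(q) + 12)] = 10*(sin(q) + 4)*cos(q)/(sin(q)^2 + 8*sin(q) + 12)^2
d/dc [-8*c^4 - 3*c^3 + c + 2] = -32*c^3 - 9*c^2 + 1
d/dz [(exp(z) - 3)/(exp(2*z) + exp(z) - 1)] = (-(exp(z) - 3)*(2*exp(z) + 1) + exp(2*z) + exp(z) - 1)*exp(z)/(exp(2*z) + exp(z) - 1)^2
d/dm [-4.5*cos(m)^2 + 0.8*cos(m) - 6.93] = (9.0*cos(m) - 0.8)*sin(m)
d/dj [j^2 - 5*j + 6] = 2*j - 5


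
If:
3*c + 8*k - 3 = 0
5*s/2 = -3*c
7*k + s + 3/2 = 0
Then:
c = 55/51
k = -1/34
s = -22/17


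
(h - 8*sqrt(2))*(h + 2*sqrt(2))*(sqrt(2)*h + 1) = sqrt(2)*h^3 - 11*h^2 - 38*sqrt(2)*h - 32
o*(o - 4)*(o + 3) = o^3 - o^2 - 12*o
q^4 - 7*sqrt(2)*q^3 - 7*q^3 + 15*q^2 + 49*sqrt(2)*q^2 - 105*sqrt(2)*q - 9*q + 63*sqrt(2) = (q - 3)^2*(q - 1)*(q - 7*sqrt(2))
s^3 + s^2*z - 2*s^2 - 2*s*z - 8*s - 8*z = (s - 4)*(s + 2)*(s + z)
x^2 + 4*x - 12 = (x - 2)*(x + 6)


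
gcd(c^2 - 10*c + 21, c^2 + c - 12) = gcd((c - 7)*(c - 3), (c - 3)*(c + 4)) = c - 3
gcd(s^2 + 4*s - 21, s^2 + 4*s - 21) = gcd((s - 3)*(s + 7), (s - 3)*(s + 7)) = s^2 + 4*s - 21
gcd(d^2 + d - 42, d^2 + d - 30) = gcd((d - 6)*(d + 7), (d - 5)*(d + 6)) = 1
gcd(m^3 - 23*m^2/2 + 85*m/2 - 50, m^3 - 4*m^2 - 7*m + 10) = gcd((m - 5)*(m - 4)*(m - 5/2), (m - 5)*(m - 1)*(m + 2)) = m - 5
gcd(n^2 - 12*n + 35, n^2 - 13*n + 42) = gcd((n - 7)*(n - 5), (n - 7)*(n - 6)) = n - 7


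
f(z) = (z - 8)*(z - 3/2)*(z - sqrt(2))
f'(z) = (z - 8)*(z - 3/2) + (z - 8)*(z - sqrt(2)) + (z - 3/2)*(z - sqrt(2)) = 3*z^2 - 19*z - 2*sqrt(2)*z + 12 + 19*sqrt(2)/2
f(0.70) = -4.17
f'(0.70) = 11.63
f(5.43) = -40.56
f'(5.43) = -4.64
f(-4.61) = -464.15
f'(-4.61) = 189.82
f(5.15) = -38.86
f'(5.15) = -7.41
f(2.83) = -9.74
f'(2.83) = -12.31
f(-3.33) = -259.62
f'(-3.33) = 131.39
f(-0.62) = -37.17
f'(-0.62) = 40.12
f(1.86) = -0.99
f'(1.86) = -4.79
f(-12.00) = -3621.84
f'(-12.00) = 719.38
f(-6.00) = -778.49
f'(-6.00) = 264.41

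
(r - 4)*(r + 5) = r^2 + r - 20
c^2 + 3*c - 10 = (c - 2)*(c + 5)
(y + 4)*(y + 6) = y^2 + 10*y + 24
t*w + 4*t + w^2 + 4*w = (t + w)*(w + 4)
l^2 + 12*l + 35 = (l + 5)*(l + 7)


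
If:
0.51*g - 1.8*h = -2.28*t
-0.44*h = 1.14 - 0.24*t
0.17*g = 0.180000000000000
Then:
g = 1.06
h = -4.78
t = -4.01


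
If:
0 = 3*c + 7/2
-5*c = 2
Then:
No Solution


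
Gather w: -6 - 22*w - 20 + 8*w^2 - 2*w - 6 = 8*w^2 - 24*w - 32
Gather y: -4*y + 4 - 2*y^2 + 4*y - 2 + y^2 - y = -y^2 - y + 2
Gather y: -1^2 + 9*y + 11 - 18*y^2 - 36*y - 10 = -18*y^2 - 27*y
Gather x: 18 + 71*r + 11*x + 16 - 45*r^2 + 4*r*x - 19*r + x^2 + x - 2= -45*r^2 + 52*r + x^2 + x*(4*r + 12) + 32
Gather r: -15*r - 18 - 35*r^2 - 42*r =-35*r^2 - 57*r - 18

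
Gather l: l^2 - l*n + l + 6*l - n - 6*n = l^2 + l*(7 - n) - 7*n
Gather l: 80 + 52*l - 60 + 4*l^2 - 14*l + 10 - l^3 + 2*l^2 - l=-l^3 + 6*l^2 + 37*l + 30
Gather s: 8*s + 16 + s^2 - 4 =s^2 + 8*s + 12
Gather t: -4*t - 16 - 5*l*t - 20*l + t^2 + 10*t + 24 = -20*l + t^2 + t*(6 - 5*l) + 8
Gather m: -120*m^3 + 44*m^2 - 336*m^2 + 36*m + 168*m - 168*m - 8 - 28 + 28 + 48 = -120*m^3 - 292*m^2 + 36*m + 40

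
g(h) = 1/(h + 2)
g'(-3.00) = -1.00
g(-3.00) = -1.00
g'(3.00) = -0.04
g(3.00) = 0.20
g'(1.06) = -0.11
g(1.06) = 0.33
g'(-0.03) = -0.26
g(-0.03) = 0.51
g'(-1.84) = -39.06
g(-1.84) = 6.25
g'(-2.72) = -1.93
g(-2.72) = -1.39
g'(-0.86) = -0.77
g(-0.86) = 0.88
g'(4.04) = -0.03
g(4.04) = 0.17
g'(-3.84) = -0.30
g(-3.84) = -0.54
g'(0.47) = -0.16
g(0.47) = 0.40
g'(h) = -1/(h + 2)^2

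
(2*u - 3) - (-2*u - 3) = 4*u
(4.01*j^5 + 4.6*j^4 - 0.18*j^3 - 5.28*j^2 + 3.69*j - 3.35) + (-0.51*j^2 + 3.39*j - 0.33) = 4.01*j^5 + 4.6*j^4 - 0.18*j^3 - 5.79*j^2 + 7.08*j - 3.68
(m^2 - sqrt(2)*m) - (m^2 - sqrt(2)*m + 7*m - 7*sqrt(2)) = -7*m + 7*sqrt(2)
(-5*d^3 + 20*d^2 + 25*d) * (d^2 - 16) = -5*d^5 + 20*d^4 + 105*d^3 - 320*d^2 - 400*d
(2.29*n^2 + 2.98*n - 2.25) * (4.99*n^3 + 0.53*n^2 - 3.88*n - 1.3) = 11.4271*n^5 + 16.0839*n^4 - 18.5333*n^3 - 15.7319*n^2 + 4.856*n + 2.925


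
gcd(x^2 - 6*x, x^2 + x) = x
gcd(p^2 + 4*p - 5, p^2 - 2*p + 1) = p - 1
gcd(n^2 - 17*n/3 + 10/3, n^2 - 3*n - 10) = n - 5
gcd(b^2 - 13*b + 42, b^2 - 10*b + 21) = b - 7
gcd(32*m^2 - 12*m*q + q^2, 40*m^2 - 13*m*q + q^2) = -8*m + q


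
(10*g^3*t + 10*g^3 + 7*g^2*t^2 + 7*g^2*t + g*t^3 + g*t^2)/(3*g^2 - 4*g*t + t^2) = g*(10*g^2*t + 10*g^2 + 7*g*t^2 + 7*g*t + t^3 + t^2)/(3*g^2 - 4*g*t + t^2)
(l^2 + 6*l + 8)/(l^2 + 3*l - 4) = (l + 2)/(l - 1)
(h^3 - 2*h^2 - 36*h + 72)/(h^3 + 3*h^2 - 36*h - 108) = (h - 2)/(h + 3)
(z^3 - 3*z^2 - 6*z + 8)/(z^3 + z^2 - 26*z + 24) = (z + 2)/(z + 6)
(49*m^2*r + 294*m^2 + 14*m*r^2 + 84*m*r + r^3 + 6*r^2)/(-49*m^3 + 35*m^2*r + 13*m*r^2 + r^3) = (r + 6)/(-m + r)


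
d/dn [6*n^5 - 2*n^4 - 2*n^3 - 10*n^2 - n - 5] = 30*n^4 - 8*n^3 - 6*n^2 - 20*n - 1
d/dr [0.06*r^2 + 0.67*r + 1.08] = 0.12*r + 0.67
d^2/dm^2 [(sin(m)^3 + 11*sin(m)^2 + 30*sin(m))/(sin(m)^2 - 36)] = (-sin(m)^4 + 18*sin(m)^3 - 174*sin(m)^2 - 180*sin(m) + 132)/(sin(m) - 6)^3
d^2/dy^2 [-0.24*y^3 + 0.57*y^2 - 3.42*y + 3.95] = 1.14 - 1.44*y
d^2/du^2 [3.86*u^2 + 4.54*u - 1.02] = 7.72000000000000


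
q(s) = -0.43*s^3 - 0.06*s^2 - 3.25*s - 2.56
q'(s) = -1.29*s^2 - 0.12*s - 3.25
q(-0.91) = 0.67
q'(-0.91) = -4.21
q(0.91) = -5.89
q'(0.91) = -4.43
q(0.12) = -2.95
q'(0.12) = -3.28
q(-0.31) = -1.55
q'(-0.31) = -3.34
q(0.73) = -5.13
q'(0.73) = -4.03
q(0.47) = -4.15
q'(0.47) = -3.59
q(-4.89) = 62.18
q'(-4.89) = -33.51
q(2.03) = -13.00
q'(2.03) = -8.81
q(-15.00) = 1483.94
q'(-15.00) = -291.70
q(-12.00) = 770.84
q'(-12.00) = -187.57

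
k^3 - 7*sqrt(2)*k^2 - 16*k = k*(k - 8*sqrt(2))*(k + sqrt(2))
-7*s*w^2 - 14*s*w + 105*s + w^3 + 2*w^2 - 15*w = (-7*s + w)*(w - 3)*(w + 5)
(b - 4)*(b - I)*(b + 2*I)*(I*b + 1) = I*b^4 - 4*I*b^3 + 3*I*b^2 + 2*b - 12*I*b - 8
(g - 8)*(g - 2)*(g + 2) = g^3 - 8*g^2 - 4*g + 32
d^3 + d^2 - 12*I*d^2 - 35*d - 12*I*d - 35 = (d + 1)*(d - 7*I)*(d - 5*I)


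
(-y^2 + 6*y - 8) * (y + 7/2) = -y^3 + 5*y^2/2 + 13*y - 28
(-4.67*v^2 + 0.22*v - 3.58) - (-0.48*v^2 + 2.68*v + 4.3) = -4.19*v^2 - 2.46*v - 7.88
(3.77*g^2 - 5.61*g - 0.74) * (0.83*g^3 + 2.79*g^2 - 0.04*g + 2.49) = 3.1291*g^5 + 5.862*g^4 - 16.4169*g^3 + 7.5471*g^2 - 13.9393*g - 1.8426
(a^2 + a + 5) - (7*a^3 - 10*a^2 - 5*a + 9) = -7*a^3 + 11*a^2 + 6*a - 4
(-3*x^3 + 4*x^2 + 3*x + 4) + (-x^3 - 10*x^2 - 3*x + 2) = -4*x^3 - 6*x^2 + 6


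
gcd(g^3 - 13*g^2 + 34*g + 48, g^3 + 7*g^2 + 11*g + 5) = g + 1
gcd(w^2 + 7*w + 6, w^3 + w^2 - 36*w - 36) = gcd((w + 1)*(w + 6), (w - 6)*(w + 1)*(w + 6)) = w^2 + 7*w + 6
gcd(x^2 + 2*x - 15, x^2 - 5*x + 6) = x - 3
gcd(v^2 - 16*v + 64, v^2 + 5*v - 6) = 1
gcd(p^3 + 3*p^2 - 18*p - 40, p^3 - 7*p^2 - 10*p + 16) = p + 2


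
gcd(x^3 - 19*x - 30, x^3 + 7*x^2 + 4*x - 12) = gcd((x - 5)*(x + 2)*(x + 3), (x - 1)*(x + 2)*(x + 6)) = x + 2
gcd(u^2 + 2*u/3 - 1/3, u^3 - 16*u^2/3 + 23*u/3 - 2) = u - 1/3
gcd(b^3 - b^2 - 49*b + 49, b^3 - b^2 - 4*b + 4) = b - 1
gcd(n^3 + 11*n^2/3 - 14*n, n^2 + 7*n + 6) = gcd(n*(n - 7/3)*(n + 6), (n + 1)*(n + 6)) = n + 6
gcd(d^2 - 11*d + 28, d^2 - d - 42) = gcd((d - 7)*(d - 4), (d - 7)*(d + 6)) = d - 7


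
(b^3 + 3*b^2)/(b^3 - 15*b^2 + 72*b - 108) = b^2*(b + 3)/(b^3 - 15*b^2 + 72*b - 108)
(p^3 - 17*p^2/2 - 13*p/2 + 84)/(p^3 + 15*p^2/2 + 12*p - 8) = (2*p^3 - 17*p^2 - 13*p + 168)/(2*p^3 + 15*p^2 + 24*p - 16)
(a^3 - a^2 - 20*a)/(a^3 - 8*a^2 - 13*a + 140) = a/(a - 7)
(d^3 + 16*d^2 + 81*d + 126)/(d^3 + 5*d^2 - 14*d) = (d^2 + 9*d + 18)/(d*(d - 2))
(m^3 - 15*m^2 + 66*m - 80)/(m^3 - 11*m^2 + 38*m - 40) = (m - 8)/(m - 4)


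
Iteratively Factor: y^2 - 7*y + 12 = (y - 4)*(y - 3)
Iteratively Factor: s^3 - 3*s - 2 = (s + 1)*(s^2 - s - 2) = (s + 1)^2*(s - 2)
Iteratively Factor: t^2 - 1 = (t - 1)*(t + 1)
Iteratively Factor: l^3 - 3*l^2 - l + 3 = (l - 3)*(l^2 - 1) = (l - 3)*(l - 1)*(l + 1)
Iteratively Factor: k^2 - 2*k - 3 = (k + 1)*(k - 3)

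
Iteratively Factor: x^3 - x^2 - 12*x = (x - 4)*(x^2 + 3*x) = x*(x - 4)*(x + 3)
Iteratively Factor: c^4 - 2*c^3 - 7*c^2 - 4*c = (c - 4)*(c^3 + 2*c^2 + c) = (c - 4)*(c + 1)*(c^2 + c) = (c - 4)*(c + 1)^2*(c)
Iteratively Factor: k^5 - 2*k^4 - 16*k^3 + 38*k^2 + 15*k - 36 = (k - 3)*(k^4 + k^3 - 13*k^2 - k + 12) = (k - 3)^2*(k^3 + 4*k^2 - k - 4) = (k - 3)^2*(k + 4)*(k^2 - 1) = (k - 3)^2*(k + 1)*(k + 4)*(k - 1)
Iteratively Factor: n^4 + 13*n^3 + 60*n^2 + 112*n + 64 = (n + 4)*(n^3 + 9*n^2 + 24*n + 16) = (n + 4)^2*(n^2 + 5*n + 4) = (n + 4)^3*(n + 1)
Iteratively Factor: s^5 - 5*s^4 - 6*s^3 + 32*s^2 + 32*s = (s - 4)*(s^4 - s^3 - 10*s^2 - 8*s) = (s - 4)*(s + 2)*(s^3 - 3*s^2 - 4*s) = (s - 4)*(s + 1)*(s + 2)*(s^2 - 4*s) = s*(s - 4)*(s + 1)*(s + 2)*(s - 4)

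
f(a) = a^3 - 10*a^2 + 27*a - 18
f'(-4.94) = 199.01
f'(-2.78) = 105.79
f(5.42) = -6.20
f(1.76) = 4.00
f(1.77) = 4.01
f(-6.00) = -756.00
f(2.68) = 1.78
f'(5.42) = 6.73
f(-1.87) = -110.00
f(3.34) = -2.12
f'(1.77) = 1.00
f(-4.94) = -515.97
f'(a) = 3*a^2 - 20*a + 27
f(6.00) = 0.00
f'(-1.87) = 74.89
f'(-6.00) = 255.00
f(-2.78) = -191.83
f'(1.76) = 1.09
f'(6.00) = 15.00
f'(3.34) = -6.33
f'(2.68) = -5.05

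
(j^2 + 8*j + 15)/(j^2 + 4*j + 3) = (j + 5)/(j + 1)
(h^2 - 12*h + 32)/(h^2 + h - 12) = (h^2 - 12*h + 32)/(h^2 + h - 12)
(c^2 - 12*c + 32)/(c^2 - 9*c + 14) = (c^2 - 12*c + 32)/(c^2 - 9*c + 14)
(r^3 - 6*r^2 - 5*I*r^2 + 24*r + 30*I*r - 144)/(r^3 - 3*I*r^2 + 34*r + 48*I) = (r - 6)/(r + 2*I)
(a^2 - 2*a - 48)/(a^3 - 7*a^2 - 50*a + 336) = (a + 6)/(a^2 + a - 42)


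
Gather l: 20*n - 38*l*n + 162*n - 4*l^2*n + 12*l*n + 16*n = -4*l^2*n - 26*l*n + 198*n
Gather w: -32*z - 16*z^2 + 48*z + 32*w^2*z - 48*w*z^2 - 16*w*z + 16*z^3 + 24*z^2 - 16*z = 32*w^2*z + w*(-48*z^2 - 16*z) + 16*z^3 + 8*z^2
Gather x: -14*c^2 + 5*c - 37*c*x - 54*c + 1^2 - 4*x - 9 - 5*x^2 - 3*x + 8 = -14*c^2 - 49*c - 5*x^2 + x*(-37*c - 7)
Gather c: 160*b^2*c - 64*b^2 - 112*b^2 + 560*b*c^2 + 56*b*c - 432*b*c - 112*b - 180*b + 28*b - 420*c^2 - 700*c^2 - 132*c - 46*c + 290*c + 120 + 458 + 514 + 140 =-176*b^2 - 264*b + c^2*(560*b - 1120) + c*(160*b^2 - 376*b + 112) + 1232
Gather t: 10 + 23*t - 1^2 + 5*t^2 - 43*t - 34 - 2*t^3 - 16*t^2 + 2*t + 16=-2*t^3 - 11*t^2 - 18*t - 9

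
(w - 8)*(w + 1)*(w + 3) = w^3 - 4*w^2 - 29*w - 24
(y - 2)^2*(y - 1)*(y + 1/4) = y^4 - 19*y^3/4 + 27*y^2/4 - 2*y - 1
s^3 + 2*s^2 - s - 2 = (s - 1)*(s + 1)*(s + 2)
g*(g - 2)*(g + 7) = g^3 + 5*g^2 - 14*g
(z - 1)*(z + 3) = z^2 + 2*z - 3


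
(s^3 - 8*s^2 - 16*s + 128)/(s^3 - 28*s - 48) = (s^2 - 12*s + 32)/(s^2 - 4*s - 12)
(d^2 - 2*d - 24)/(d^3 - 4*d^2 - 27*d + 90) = (d + 4)/(d^2 + 2*d - 15)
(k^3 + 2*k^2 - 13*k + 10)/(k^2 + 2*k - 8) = (k^2 + 4*k - 5)/(k + 4)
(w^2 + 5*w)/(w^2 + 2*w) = (w + 5)/(w + 2)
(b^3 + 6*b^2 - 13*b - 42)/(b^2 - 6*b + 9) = (b^2 + 9*b + 14)/(b - 3)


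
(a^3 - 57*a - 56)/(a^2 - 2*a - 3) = (a^2 - a - 56)/(a - 3)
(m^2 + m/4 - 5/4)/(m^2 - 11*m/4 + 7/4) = (4*m + 5)/(4*m - 7)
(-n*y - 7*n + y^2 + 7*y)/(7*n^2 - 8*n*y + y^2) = (y + 7)/(-7*n + y)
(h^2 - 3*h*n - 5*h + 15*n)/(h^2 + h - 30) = (h - 3*n)/(h + 6)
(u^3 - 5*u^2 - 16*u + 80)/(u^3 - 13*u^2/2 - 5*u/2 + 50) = 2*(u + 4)/(2*u + 5)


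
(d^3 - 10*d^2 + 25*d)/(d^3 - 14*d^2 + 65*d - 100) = d/(d - 4)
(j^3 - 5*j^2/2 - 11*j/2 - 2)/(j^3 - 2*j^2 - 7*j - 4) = (j + 1/2)/(j + 1)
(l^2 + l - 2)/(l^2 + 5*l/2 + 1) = 2*(l - 1)/(2*l + 1)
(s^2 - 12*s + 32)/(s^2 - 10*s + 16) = (s - 4)/(s - 2)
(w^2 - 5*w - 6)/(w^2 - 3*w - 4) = (w - 6)/(w - 4)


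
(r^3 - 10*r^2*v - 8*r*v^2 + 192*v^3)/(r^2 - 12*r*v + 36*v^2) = (r^2 - 4*r*v - 32*v^2)/(r - 6*v)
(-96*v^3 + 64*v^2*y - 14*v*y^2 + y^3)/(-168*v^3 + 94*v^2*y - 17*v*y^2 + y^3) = (-4*v + y)/(-7*v + y)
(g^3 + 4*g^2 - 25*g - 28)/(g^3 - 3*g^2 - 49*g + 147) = (g^2 - 3*g - 4)/(g^2 - 10*g + 21)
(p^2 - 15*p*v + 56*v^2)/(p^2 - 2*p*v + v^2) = (p^2 - 15*p*v + 56*v^2)/(p^2 - 2*p*v + v^2)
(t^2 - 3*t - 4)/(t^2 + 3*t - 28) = (t + 1)/(t + 7)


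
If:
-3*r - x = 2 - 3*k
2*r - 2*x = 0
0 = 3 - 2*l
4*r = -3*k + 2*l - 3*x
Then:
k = 26/33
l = 3/2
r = 1/11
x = 1/11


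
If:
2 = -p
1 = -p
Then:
No Solution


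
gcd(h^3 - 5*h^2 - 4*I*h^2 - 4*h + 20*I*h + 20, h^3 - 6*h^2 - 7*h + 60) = h - 5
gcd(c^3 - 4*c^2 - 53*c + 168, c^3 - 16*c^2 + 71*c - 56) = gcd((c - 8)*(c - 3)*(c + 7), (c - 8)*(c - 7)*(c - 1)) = c - 8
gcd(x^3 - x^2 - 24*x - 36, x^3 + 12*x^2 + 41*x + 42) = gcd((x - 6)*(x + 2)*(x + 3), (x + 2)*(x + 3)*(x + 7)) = x^2 + 5*x + 6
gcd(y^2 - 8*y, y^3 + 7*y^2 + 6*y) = y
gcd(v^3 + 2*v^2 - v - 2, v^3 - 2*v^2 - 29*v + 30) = v - 1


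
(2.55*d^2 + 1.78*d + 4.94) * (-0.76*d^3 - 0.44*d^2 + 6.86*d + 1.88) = -1.938*d^5 - 2.4748*d^4 + 12.9554*d^3 + 14.8312*d^2 + 37.2348*d + 9.2872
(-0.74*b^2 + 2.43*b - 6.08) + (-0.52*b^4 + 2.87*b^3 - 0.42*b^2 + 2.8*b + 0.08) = -0.52*b^4 + 2.87*b^3 - 1.16*b^2 + 5.23*b - 6.0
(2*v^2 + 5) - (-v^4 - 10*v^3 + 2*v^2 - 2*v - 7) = v^4 + 10*v^3 + 2*v + 12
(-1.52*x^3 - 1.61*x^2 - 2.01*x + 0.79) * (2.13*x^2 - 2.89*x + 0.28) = -3.2376*x^5 + 0.9635*x^4 - 0.0539999999999985*x^3 + 7.0408*x^2 - 2.8459*x + 0.2212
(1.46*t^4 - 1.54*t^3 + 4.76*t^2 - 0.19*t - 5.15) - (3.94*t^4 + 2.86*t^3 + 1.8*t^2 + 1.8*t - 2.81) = -2.48*t^4 - 4.4*t^3 + 2.96*t^2 - 1.99*t - 2.34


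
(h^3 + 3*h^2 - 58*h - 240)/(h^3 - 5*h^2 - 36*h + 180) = (h^2 - 3*h - 40)/(h^2 - 11*h + 30)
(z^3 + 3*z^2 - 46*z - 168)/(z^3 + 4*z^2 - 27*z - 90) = (z^2 - 3*z - 28)/(z^2 - 2*z - 15)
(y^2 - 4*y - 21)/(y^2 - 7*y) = (y + 3)/y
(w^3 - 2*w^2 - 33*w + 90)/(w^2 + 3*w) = (w^3 - 2*w^2 - 33*w + 90)/(w*(w + 3))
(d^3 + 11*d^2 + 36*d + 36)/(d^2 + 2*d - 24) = (d^2 + 5*d + 6)/(d - 4)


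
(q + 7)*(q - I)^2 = q^3 + 7*q^2 - 2*I*q^2 - q - 14*I*q - 7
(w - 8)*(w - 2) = w^2 - 10*w + 16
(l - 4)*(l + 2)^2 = l^3 - 12*l - 16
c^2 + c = c*(c + 1)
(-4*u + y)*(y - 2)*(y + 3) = -4*u*y^2 - 4*u*y + 24*u + y^3 + y^2 - 6*y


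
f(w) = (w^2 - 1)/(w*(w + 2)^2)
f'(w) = 2/(w + 2)^2 - 2*(w^2 - 1)/(w*(w + 2)^3) - (w^2 - 1)/(w^2*(w + 2)^2) = (-w^3 + 2*w^2 + 3*w + 2)/(w^2*(w^3 + 6*w^2 + 12*w + 8))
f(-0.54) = 0.62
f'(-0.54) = 1.23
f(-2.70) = -4.75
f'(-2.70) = -11.26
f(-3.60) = -1.30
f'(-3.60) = -1.20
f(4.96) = 0.10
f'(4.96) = -0.01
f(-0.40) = 0.82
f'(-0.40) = 1.81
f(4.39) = 0.10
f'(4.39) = -0.01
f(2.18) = 0.10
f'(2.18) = 0.02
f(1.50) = 0.07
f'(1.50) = 0.08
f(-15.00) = -0.09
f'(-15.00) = -0.00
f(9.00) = 0.07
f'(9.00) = 0.00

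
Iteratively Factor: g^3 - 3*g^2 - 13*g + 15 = (g - 5)*(g^2 + 2*g - 3) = (g - 5)*(g + 3)*(g - 1)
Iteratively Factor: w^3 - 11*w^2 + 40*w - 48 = (w - 4)*(w^2 - 7*w + 12) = (w - 4)^2*(w - 3)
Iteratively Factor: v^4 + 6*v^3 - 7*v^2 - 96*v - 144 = (v + 4)*(v^3 + 2*v^2 - 15*v - 36) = (v + 3)*(v + 4)*(v^2 - v - 12) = (v - 4)*(v + 3)*(v + 4)*(v + 3)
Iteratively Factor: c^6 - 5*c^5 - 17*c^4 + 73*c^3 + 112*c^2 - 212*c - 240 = (c + 2)*(c^5 - 7*c^4 - 3*c^3 + 79*c^2 - 46*c - 120) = (c - 4)*(c + 2)*(c^4 - 3*c^3 - 15*c^2 + 19*c + 30) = (c - 5)*(c - 4)*(c + 2)*(c^3 + 2*c^2 - 5*c - 6) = (c - 5)*(c - 4)*(c - 2)*(c + 2)*(c^2 + 4*c + 3) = (c - 5)*(c - 4)*(c - 2)*(c + 2)*(c + 3)*(c + 1)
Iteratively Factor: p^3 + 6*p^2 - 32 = (p + 4)*(p^2 + 2*p - 8) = (p - 2)*(p + 4)*(p + 4)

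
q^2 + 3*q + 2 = (q + 1)*(q + 2)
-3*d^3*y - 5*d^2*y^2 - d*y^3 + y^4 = y*(-3*d + y)*(d + y)^2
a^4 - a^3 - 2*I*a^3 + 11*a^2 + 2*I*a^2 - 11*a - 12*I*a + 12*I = (a - 1)*(a - 4*I)*(a - I)*(a + 3*I)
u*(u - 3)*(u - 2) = u^3 - 5*u^2 + 6*u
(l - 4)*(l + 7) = l^2 + 3*l - 28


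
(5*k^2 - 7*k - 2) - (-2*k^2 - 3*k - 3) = 7*k^2 - 4*k + 1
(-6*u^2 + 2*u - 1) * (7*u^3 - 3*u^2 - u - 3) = -42*u^5 + 32*u^4 - 7*u^3 + 19*u^2 - 5*u + 3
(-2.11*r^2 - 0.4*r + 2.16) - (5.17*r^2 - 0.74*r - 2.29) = -7.28*r^2 + 0.34*r + 4.45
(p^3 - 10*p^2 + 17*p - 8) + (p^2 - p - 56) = p^3 - 9*p^2 + 16*p - 64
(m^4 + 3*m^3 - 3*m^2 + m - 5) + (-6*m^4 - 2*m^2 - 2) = -5*m^4 + 3*m^3 - 5*m^2 + m - 7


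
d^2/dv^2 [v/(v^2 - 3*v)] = 2/(v^3 - 9*v^2 + 27*v - 27)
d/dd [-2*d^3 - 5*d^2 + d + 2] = -6*d^2 - 10*d + 1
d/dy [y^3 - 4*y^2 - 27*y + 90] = 3*y^2 - 8*y - 27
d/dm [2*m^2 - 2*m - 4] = 4*m - 2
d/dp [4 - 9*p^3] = -27*p^2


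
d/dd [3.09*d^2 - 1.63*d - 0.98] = 6.18*d - 1.63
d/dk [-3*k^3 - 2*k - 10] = -9*k^2 - 2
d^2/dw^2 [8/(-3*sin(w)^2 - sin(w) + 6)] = 8*(36*sin(w)^4 + 9*sin(w)^3 + 19*sin(w)^2 - 12*sin(w) - 38)/(3*sin(w)^2 + sin(w) - 6)^3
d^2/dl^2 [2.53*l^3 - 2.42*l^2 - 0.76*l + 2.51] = 15.18*l - 4.84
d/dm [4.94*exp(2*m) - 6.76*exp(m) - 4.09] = (9.88*exp(m) - 6.76)*exp(m)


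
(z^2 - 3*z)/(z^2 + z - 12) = z/(z + 4)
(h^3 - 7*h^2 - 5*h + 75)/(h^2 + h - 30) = (h^2 - 2*h - 15)/(h + 6)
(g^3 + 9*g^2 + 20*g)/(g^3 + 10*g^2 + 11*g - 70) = g*(g + 4)/(g^2 + 5*g - 14)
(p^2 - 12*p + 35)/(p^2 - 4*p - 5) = (p - 7)/(p + 1)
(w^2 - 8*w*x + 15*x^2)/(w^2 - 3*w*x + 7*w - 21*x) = (w - 5*x)/(w + 7)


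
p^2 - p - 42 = (p - 7)*(p + 6)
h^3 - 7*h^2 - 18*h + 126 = (h - 7)*(h - 3*sqrt(2))*(h + 3*sqrt(2))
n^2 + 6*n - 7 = (n - 1)*(n + 7)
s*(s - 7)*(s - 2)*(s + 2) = s^4 - 7*s^3 - 4*s^2 + 28*s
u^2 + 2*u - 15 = (u - 3)*(u + 5)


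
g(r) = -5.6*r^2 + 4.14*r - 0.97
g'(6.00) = -63.06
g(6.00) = -177.73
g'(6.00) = -63.06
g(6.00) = -177.73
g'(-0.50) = 9.74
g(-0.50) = -4.44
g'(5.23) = -54.44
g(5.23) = -132.49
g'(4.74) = -48.95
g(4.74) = -107.16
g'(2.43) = -23.08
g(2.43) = -23.98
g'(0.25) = 1.34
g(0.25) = -0.28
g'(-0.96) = 14.89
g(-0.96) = -10.11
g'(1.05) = -7.62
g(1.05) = -2.80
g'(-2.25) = 29.34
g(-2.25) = -38.64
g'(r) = 4.14 - 11.2*r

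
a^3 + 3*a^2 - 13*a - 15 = (a - 3)*(a + 1)*(a + 5)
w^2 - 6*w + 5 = (w - 5)*(w - 1)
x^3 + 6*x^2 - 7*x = x*(x - 1)*(x + 7)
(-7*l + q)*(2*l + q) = -14*l^2 - 5*l*q + q^2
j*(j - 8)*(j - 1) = j^3 - 9*j^2 + 8*j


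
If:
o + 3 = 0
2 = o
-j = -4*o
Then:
No Solution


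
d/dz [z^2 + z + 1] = 2*z + 1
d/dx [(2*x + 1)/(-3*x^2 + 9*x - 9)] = (2*x^2 + 2*x - 9)/(3*(x^4 - 6*x^3 + 15*x^2 - 18*x + 9))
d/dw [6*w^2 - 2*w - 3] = 12*w - 2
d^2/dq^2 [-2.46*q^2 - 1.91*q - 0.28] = -4.92000000000000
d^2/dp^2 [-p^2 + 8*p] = -2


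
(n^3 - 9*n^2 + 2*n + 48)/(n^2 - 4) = (n^2 - 11*n + 24)/(n - 2)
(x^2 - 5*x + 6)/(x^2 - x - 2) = (x - 3)/(x + 1)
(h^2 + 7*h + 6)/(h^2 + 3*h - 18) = (h + 1)/(h - 3)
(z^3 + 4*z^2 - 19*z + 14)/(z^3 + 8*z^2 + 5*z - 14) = (z - 2)/(z + 2)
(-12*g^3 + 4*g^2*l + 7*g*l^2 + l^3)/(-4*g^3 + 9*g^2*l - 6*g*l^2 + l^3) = (12*g^2 + 8*g*l + l^2)/(4*g^2 - 5*g*l + l^2)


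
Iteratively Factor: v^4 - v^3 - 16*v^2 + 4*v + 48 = (v - 4)*(v^3 + 3*v^2 - 4*v - 12) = (v - 4)*(v + 3)*(v^2 - 4) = (v - 4)*(v + 2)*(v + 3)*(v - 2)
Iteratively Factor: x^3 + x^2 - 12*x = (x)*(x^2 + x - 12) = x*(x - 3)*(x + 4)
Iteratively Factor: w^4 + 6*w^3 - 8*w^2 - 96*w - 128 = (w + 2)*(w^3 + 4*w^2 - 16*w - 64) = (w + 2)*(w + 4)*(w^2 - 16) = (w + 2)*(w + 4)^2*(w - 4)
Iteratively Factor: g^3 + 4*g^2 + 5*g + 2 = (g + 2)*(g^2 + 2*g + 1) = (g + 1)*(g + 2)*(g + 1)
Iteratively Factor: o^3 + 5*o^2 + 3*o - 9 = (o + 3)*(o^2 + 2*o - 3) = (o - 1)*(o + 3)*(o + 3)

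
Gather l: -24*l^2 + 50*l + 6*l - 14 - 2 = -24*l^2 + 56*l - 16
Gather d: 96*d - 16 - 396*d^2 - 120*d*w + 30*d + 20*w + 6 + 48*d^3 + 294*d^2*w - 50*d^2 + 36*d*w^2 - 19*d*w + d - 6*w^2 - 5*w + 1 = 48*d^3 + d^2*(294*w - 446) + d*(36*w^2 - 139*w + 127) - 6*w^2 + 15*w - 9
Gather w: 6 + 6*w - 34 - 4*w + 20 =2*w - 8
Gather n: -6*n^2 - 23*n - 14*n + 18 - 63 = -6*n^2 - 37*n - 45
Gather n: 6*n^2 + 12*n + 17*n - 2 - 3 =6*n^2 + 29*n - 5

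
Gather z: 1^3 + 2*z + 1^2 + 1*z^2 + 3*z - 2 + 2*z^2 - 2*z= 3*z^2 + 3*z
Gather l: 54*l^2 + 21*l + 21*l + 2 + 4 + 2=54*l^2 + 42*l + 8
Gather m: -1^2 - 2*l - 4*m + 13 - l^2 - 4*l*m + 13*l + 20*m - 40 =-l^2 + 11*l + m*(16 - 4*l) - 28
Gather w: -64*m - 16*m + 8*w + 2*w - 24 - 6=-80*m + 10*w - 30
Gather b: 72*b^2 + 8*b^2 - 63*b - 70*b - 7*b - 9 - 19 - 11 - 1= 80*b^2 - 140*b - 40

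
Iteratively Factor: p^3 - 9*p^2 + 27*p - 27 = (p - 3)*(p^2 - 6*p + 9) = (p - 3)^2*(p - 3)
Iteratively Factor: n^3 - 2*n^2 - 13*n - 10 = (n + 2)*(n^2 - 4*n - 5) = (n - 5)*(n + 2)*(n + 1)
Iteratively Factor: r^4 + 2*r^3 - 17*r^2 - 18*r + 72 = (r + 4)*(r^3 - 2*r^2 - 9*r + 18) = (r - 2)*(r + 4)*(r^2 - 9) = (r - 3)*(r - 2)*(r + 4)*(r + 3)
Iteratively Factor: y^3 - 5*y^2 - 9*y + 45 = (y - 5)*(y^2 - 9) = (y - 5)*(y + 3)*(y - 3)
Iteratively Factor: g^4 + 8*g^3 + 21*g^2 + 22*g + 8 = (g + 4)*(g^3 + 4*g^2 + 5*g + 2) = (g + 1)*(g + 4)*(g^2 + 3*g + 2) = (g + 1)^2*(g + 4)*(g + 2)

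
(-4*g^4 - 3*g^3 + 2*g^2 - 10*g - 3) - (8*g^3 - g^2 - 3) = -4*g^4 - 11*g^3 + 3*g^2 - 10*g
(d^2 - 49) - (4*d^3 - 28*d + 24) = -4*d^3 + d^2 + 28*d - 73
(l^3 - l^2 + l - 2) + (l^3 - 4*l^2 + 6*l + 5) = 2*l^3 - 5*l^2 + 7*l + 3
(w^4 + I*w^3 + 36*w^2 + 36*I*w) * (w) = w^5 + I*w^4 + 36*w^3 + 36*I*w^2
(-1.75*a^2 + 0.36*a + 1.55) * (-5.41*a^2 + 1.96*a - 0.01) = 9.4675*a^4 - 5.3776*a^3 - 7.6624*a^2 + 3.0344*a - 0.0155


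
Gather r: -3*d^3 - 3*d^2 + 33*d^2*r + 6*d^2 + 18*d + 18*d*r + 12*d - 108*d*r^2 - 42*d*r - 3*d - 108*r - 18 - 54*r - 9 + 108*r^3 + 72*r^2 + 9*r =-3*d^3 + 3*d^2 + 27*d + 108*r^3 + r^2*(72 - 108*d) + r*(33*d^2 - 24*d - 153) - 27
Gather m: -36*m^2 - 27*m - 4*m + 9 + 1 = -36*m^2 - 31*m + 10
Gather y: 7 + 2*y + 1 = 2*y + 8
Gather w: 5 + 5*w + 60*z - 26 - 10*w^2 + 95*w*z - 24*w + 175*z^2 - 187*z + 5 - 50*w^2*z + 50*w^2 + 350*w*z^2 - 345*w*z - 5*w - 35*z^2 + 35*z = w^2*(40 - 50*z) + w*(350*z^2 - 250*z - 24) + 140*z^2 - 92*z - 16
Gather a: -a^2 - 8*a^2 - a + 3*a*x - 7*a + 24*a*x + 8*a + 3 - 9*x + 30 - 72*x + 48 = -9*a^2 + 27*a*x - 81*x + 81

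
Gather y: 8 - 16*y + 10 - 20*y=18 - 36*y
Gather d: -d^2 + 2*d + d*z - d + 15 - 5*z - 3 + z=-d^2 + d*(z + 1) - 4*z + 12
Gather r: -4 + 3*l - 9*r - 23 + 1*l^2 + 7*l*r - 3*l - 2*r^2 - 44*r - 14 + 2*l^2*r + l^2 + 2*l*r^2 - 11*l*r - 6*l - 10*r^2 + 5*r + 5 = 2*l^2 - 6*l + r^2*(2*l - 12) + r*(2*l^2 - 4*l - 48) - 36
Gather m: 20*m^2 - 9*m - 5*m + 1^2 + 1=20*m^2 - 14*m + 2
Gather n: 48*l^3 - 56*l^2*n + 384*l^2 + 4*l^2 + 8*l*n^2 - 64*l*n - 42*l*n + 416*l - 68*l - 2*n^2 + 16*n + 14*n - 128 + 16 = 48*l^3 + 388*l^2 + 348*l + n^2*(8*l - 2) + n*(-56*l^2 - 106*l + 30) - 112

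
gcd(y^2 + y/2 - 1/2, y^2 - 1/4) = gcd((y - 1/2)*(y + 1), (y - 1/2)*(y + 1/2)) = y - 1/2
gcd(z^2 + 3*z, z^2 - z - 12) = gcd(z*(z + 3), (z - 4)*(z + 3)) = z + 3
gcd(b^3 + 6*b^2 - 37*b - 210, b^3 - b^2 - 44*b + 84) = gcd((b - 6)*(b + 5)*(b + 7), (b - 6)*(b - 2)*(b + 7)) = b^2 + b - 42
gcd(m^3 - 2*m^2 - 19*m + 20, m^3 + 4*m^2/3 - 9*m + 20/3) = m^2 + 3*m - 4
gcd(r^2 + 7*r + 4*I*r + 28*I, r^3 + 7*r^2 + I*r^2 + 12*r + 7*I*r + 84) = r^2 + r*(7 + 4*I) + 28*I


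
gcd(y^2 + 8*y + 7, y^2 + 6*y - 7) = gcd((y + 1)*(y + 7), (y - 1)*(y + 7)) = y + 7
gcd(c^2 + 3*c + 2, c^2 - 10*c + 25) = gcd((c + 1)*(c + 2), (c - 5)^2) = 1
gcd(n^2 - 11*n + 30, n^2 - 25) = n - 5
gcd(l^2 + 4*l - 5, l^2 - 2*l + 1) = l - 1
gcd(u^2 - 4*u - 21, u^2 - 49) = u - 7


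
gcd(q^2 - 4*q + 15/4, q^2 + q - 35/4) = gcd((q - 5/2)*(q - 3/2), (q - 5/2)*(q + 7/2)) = q - 5/2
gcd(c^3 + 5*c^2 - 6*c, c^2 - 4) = 1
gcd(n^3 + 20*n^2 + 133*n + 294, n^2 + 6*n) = n + 6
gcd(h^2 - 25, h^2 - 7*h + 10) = h - 5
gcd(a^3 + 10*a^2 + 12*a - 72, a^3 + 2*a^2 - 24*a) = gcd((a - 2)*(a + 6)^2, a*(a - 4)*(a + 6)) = a + 6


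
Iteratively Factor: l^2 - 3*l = (l)*(l - 3)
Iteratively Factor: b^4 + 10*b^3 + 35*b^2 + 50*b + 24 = (b + 4)*(b^3 + 6*b^2 + 11*b + 6) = (b + 1)*(b + 4)*(b^2 + 5*b + 6) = (b + 1)*(b + 2)*(b + 4)*(b + 3)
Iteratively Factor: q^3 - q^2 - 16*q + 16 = (q + 4)*(q^2 - 5*q + 4) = (q - 1)*(q + 4)*(q - 4)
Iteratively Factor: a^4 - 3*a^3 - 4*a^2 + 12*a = (a)*(a^3 - 3*a^2 - 4*a + 12) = a*(a - 3)*(a^2 - 4) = a*(a - 3)*(a + 2)*(a - 2)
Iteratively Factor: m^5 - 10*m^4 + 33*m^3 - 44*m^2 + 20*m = (m - 2)*(m^4 - 8*m^3 + 17*m^2 - 10*m) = (m - 2)^2*(m^3 - 6*m^2 + 5*m) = (m - 5)*(m - 2)^2*(m^2 - m) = m*(m - 5)*(m - 2)^2*(m - 1)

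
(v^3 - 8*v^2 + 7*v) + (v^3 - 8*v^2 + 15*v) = 2*v^3 - 16*v^2 + 22*v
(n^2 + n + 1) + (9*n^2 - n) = 10*n^2 + 1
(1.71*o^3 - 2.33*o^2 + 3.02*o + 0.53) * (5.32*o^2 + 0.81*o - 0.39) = 9.0972*o^5 - 11.0105*o^4 + 13.5122*o^3 + 6.1745*o^2 - 0.7485*o - 0.2067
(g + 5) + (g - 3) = 2*g + 2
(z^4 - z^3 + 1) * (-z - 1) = -z^5 + z^3 - z - 1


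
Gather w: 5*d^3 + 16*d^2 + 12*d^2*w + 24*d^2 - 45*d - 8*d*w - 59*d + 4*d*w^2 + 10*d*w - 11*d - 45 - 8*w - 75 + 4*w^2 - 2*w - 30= 5*d^3 + 40*d^2 - 115*d + w^2*(4*d + 4) + w*(12*d^2 + 2*d - 10) - 150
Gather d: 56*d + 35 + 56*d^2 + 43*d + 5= 56*d^2 + 99*d + 40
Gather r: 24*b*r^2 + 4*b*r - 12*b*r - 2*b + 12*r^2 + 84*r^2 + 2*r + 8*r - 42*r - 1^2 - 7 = -2*b + r^2*(24*b + 96) + r*(-8*b - 32) - 8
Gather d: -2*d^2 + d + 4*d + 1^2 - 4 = -2*d^2 + 5*d - 3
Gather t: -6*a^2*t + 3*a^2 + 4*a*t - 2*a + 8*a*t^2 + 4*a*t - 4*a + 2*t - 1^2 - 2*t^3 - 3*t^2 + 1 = 3*a^2 - 6*a - 2*t^3 + t^2*(8*a - 3) + t*(-6*a^2 + 8*a + 2)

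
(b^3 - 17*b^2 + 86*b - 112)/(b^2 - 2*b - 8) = (-b^3 + 17*b^2 - 86*b + 112)/(-b^2 + 2*b + 8)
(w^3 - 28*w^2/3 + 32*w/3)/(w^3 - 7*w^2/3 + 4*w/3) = (w - 8)/(w - 1)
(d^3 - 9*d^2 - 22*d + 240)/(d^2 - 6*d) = d - 3 - 40/d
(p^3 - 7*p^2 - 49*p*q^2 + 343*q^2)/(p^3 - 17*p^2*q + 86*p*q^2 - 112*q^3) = (p^2 + 7*p*q - 7*p - 49*q)/(p^2 - 10*p*q + 16*q^2)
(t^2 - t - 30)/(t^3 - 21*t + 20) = (t - 6)/(t^2 - 5*t + 4)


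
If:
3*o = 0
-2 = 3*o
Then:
No Solution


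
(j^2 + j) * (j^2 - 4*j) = j^4 - 3*j^3 - 4*j^2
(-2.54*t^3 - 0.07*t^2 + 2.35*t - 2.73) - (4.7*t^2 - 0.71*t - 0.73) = -2.54*t^3 - 4.77*t^2 + 3.06*t - 2.0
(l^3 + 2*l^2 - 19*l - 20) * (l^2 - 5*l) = l^5 - 3*l^4 - 29*l^3 + 75*l^2 + 100*l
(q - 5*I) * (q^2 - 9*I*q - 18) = q^3 - 14*I*q^2 - 63*q + 90*I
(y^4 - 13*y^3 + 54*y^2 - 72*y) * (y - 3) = y^5 - 16*y^4 + 93*y^3 - 234*y^2 + 216*y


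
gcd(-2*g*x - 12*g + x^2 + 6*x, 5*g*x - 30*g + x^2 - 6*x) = 1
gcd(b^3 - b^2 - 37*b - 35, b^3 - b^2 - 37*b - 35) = b^3 - b^2 - 37*b - 35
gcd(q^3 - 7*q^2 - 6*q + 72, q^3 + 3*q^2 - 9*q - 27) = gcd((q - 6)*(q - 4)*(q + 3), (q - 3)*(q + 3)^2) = q + 3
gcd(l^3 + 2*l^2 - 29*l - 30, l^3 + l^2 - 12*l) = 1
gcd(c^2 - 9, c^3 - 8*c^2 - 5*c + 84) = c + 3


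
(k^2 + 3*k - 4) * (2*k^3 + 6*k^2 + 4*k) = 2*k^5 + 12*k^4 + 14*k^3 - 12*k^2 - 16*k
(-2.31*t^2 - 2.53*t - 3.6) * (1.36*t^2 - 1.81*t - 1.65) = -3.1416*t^4 + 0.7403*t^3 + 3.4948*t^2 + 10.6905*t + 5.94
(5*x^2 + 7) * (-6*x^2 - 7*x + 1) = -30*x^4 - 35*x^3 - 37*x^2 - 49*x + 7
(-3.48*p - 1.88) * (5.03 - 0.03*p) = 0.1044*p^2 - 17.448*p - 9.4564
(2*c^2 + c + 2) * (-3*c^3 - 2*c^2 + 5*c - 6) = -6*c^5 - 7*c^4 + 2*c^3 - 11*c^2 + 4*c - 12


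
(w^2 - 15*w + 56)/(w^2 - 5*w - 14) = (w - 8)/(w + 2)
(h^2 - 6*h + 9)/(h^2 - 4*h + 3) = (h - 3)/(h - 1)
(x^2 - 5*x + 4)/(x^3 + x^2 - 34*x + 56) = (x - 1)/(x^2 + 5*x - 14)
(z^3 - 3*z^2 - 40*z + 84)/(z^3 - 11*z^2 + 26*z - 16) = (z^2 - z - 42)/(z^2 - 9*z + 8)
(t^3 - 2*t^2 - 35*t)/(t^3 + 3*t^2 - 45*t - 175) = t/(t + 5)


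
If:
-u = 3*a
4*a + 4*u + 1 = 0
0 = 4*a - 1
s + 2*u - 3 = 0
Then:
No Solution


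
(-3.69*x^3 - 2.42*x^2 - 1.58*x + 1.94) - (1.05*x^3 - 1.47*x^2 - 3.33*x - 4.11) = -4.74*x^3 - 0.95*x^2 + 1.75*x + 6.05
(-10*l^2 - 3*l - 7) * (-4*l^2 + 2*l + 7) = 40*l^4 - 8*l^3 - 48*l^2 - 35*l - 49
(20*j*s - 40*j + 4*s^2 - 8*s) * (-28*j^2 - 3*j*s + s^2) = -560*j^3*s + 1120*j^3 - 172*j^2*s^2 + 344*j^2*s + 8*j*s^3 - 16*j*s^2 + 4*s^4 - 8*s^3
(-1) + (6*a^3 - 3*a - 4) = 6*a^3 - 3*a - 5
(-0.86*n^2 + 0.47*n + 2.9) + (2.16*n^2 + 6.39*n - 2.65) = 1.3*n^2 + 6.86*n + 0.25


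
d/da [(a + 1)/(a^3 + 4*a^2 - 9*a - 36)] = (a^3 + 4*a^2 - 9*a - (a + 1)*(3*a^2 + 8*a - 9) - 36)/(a^3 + 4*a^2 - 9*a - 36)^2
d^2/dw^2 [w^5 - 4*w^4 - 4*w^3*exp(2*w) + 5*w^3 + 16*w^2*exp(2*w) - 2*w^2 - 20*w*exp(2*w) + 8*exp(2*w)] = -16*w^3*exp(2*w) + 20*w^3 + 16*w^2*exp(2*w) - 48*w^2 + 24*w*exp(2*w) + 30*w - 16*exp(2*w) - 4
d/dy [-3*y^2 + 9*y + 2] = 9 - 6*y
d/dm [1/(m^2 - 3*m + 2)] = (3 - 2*m)/(m^2 - 3*m + 2)^2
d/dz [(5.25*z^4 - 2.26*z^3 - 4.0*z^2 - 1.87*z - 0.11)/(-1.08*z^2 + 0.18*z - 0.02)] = (-11.34*z^5 + 5.2758*z^4 - 1.2336*z^3 - 2.604*z^2 - 0.0776*z + 0.0572)/(1.1664*z^4 - 0.3888*z^3 + 0.0756*z^2 - 0.0072*z + 0.0004)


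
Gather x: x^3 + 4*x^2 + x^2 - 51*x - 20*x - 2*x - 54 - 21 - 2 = x^3 + 5*x^2 - 73*x - 77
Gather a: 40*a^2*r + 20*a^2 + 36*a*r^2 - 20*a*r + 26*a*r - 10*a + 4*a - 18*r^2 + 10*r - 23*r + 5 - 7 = a^2*(40*r + 20) + a*(36*r^2 + 6*r - 6) - 18*r^2 - 13*r - 2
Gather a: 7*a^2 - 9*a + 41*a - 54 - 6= 7*a^2 + 32*a - 60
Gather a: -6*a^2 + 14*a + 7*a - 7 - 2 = -6*a^2 + 21*a - 9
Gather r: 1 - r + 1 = 2 - r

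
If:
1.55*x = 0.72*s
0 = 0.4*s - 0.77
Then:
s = 1.92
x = 0.89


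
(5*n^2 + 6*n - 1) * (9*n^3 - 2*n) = 45*n^5 + 54*n^4 - 19*n^3 - 12*n^2 + 2*n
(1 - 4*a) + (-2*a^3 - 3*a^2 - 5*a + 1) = -2*a^3 - 3*a^2 - 9*a + 2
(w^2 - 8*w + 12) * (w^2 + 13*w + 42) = w^4 + 5*w^3 - 50*w^2 - 180*w + 504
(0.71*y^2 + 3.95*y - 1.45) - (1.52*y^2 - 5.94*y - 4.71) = -0.81*y^2 + 9.89*y + 3.26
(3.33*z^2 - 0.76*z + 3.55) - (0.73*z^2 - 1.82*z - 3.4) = 2.6*z^2 + 1.06*z + 6.95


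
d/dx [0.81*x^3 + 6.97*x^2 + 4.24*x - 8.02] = 2.43*x^2 + 13.94*x + 4.24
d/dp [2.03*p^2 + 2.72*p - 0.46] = 4.06*p + 2.72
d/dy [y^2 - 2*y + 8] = 2*y - 2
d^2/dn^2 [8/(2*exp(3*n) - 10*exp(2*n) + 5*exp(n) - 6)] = 8*((-18*exp(2*n) + 40*exp(n) - 5)*(2*exp(3*n) - 10*exp(2*n) + 5*exp(n) - 6) + 2*(6*exp(2*n) - 20*exp(n) + 5)^2*exp(n))*exp(n)/(2*exp(3*n) - 10*exp(2*n) + 5*exp(n) - 6)^3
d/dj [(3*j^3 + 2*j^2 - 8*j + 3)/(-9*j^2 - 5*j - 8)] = (-27*j^4 - 30*j^3 - 154*j^2 + 22*j + 79)/(81*j^4 + 90*j^3 + 169*j^2 + 80*j + 64)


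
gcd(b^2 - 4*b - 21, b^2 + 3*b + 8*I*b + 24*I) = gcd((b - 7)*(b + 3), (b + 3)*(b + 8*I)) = b + 3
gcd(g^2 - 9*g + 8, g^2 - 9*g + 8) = g^2 - 9*g + 8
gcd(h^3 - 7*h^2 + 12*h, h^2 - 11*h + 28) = h - 4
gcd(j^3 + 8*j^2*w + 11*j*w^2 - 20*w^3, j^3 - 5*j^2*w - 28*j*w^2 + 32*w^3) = -j^2 - 3*j*w + 4*w^2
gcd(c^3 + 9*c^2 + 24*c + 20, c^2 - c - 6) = c + 2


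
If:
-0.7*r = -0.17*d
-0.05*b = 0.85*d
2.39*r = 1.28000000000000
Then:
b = -37.49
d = 2.21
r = 0.54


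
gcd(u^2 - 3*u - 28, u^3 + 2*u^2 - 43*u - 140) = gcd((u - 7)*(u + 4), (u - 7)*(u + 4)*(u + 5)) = u^2 - 3*u - 28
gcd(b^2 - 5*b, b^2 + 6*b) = b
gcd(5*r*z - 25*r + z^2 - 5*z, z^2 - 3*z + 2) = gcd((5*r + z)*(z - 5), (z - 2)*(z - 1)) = 1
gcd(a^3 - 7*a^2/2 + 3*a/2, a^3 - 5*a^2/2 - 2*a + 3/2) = a^2 - 7*a/2 + 3/2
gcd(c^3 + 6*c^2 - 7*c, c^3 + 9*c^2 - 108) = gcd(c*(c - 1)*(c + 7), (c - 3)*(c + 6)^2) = 1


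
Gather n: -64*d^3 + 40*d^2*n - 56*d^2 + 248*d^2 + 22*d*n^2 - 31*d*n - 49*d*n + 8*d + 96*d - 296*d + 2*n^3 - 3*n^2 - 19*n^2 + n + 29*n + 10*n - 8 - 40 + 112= -64*d^3 + 192*d^2 - 192*d + 2*n^3 + n^2*(22*d - 22) + n*(40*d^2 - 80*d + 40) + 64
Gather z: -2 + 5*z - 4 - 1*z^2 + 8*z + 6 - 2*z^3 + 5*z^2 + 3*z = -2*z^3 + 4*z^2 + 16*z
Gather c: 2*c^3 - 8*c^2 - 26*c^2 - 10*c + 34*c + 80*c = 2*c^3 - 34*c^2 + 104*c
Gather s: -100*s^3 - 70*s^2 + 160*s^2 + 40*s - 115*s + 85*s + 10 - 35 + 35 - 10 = -100*s^3 + 90*s^2 + 10*s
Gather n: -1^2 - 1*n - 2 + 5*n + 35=4*n + 32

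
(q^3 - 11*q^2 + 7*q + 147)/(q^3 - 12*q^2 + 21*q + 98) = (q + 3)/(q + 2)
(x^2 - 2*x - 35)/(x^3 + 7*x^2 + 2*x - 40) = (x - 7)/(x^2 + 2*x - 8)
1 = 1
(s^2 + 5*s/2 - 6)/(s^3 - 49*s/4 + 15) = 2/(2*s - 5)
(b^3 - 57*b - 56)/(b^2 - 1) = (b^2 - b - 56)/(b - 1)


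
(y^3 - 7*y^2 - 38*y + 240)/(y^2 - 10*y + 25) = (y^2 - 2*y - 48)/(y - 5)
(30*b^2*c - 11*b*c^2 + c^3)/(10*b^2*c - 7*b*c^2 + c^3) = (6*b - c)/(2*b - c)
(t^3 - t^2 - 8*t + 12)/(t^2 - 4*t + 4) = t + 3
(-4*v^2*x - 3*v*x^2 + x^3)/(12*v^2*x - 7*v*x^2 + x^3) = (v + x)/(-3*v + x)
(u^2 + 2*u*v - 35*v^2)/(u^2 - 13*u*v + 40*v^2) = (u + 7*v)/(u - 8*v)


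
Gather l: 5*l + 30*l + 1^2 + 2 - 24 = 35*l - 21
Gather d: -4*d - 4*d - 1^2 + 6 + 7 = 12 - 8*d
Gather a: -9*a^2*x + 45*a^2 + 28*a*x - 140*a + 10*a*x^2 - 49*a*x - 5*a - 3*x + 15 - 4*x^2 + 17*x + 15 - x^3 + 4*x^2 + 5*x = a^2*(45 - 9*x) + a*(10*x^2 - 21*x - 145) - x^3 + 19*x + 30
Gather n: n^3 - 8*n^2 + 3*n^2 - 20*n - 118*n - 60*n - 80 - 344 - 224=n^3 - 5*n^2 - 198*n - 648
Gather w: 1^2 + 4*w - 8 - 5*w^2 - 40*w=-5*w^2 - 36*w - 7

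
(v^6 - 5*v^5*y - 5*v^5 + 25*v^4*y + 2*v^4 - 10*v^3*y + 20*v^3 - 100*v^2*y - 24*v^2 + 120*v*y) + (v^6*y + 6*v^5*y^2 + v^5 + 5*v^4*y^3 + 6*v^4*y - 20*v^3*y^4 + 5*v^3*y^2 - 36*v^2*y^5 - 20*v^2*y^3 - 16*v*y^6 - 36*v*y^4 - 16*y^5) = v^6*y + v^6 + 6*v^5*y^2 - 5*v^5*y - 4*v^5 + 5*v^4*y^3 + 31*v^4*y + 2*v^4 - 20*v^3*y^4 + 5*v^3*y^2 - 10*v^3*y + 20*v^3 - 36*v^2*y^5 - 20*v^2*y^3 - 100*v^2*y - 24*v^2 - 16*v*y^6 - 36*v*y^4 + 120*v*y - 16*y^5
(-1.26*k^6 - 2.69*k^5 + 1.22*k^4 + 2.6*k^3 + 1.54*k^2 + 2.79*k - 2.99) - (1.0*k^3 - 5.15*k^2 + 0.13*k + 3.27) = -1.26*k^6 - 2.69*k^5 + 1.22*k^4 + 1.6*k^3 + 6.69*k^2 + 2.66*k - 6.26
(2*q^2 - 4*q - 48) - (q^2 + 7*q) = q^2 - 11*q - 48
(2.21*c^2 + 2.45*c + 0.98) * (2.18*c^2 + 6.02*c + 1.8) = 4.8178*c^4 + 18.6452*c^3 + 20.8634*c^2 + 10.3096*c + 1.764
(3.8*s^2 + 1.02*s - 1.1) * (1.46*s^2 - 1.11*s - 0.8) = 5.548*s^4 - 2.7288*s^3 - 5.7782*s^2 + 0.405*s + 0.88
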